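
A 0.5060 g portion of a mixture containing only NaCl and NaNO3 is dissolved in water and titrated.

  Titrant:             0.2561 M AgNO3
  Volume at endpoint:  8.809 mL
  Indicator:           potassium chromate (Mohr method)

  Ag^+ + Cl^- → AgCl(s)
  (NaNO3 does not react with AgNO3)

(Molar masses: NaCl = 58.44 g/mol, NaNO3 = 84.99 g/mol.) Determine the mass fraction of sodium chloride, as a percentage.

n(AgNO3) = 0.008809 × 0.2561 = 2.256 × 10^-3 mol
Let x = n(NaCl), y = n(NaNO3).
Titrant: 1x = 2.256 × 10^-3;  mass: 58.44x + 84.99y = 0.5060
Solving, x = 2.256 × 10^-3 mol, y = 4.402 × 10^-3 mol
mass of NaCl = 2.256 × 10^-3 × 58.44 = 0.1318 g
% NaCl = 0.1318 / 0.5060 × 100 = 26.06 %

26.06 %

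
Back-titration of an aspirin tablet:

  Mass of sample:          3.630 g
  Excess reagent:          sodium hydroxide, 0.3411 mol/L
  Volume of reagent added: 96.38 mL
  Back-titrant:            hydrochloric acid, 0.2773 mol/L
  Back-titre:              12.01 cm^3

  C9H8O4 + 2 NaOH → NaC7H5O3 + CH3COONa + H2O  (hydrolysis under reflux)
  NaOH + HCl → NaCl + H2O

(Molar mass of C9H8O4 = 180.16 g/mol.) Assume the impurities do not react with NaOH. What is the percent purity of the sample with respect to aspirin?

n(NaOH) added = 0.09638 × 0.3411 = 0.03288 mol
n(HCl) used in back-titration = 0.01201 × 0.2773 = 3.330 × 10^-3 mol
n(NaOH) left over = 3.330 × 10^-3 mol (1:1 ratio)
n(NaOH) consumed by analyte = 0.03288 − 3.330 × 10^-3 = 0.02954 mol
From the 1:2 ratio, n(C9H8O4) = 1/2 × 0.02954 = 0.01477 mol
mass of C9H8O4 = 0.01477 × 180.16 = 2.661 g
% C9H8O4 = 2.661 / 3.630 × 100 = 73.32 %

73.32 %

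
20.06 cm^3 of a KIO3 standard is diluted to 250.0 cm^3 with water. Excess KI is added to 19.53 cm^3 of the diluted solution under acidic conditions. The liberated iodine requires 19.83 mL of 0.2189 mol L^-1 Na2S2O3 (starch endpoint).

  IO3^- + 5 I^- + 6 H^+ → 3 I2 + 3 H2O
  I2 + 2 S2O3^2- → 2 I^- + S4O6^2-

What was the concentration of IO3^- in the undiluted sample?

0.4617 mol/L

n(S2O3^2-) = 0.01983 × 0.2189 = 4.341 × 10^-3 mol
n(I2) = n(S2O3^2-)/2 = 2.170 × 10^-3 mol
From the 1:3 ratio, n(IO3^-) in the aliquot = 1/3 × 2.170 × 10^-3 = 7.235 × 10^-4 mol
[IO3^-]_dilute = 7.235 × 10^-4 / 0.01953 = 0.03704 mol/L
[IO3^-]_original = 0.03704 × 250.0/20.06 = 0.4617 mol/L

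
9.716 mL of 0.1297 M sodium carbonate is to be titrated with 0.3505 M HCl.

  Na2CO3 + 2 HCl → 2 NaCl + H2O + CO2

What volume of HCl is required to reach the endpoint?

7.191 mL

n(Na2CO3) = 0.009716 L × 0.1297 mol/L = 1.260 × 10^-3 mol
From the 2:1 stoichiometry, n(HCl) = 2/1 × 1.260 × 10^-3 = 2.520 × 10^-3 mol
V(HCl) = 2.520 × 10^-3 mol / 0.3505 mol/L = 0.007191 L = 7.191 mL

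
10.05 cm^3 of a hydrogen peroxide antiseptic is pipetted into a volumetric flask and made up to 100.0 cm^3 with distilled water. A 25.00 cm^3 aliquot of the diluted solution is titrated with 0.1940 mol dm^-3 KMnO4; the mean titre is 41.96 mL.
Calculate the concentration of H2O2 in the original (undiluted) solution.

8.100 mol/L

2 MnO4^- + 5 H2O2 + 6 H^+ → 2 Mn^2+ + 5 O2 + 8 H2O
n(KMnO4) = 0.04196 × 0.1940 = 8.140 × 10^-3 mol
From the 5:2 ratio, n(H2O2) in the aliquot = 5/2 × 8.140 × 10^-3 = 0.02035 mol
[H2O2]_dilute = 0.02035 / 0.02500 = 0.8140 mol/L
Dilution factor = 100.0 / 10.05 = 9.950
[H2O2]_stock = 0.8140 × 9.950 = 8.100 mol/L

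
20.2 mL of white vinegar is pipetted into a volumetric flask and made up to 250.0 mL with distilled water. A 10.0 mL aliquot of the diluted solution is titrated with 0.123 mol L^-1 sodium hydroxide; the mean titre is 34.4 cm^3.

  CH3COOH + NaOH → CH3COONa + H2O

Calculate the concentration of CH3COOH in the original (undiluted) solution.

n(NaOH) = 0.0344 × 0.123 = 4.23 × 10^-3 mol
n(CH3COOH) in the aliquot = 4.23 × 10^-3 mol (1:1 ratio)
[CH3COOH]_dilute = 4.23 × 10^-3 / 0.0100 = 0.423 mol/L
Dilution factor = 250.0 / 20.2 = 12.38
[CH3COOH]_stock = 0.423 × 12.38 = 5.24 mol/L

5.24 mol/L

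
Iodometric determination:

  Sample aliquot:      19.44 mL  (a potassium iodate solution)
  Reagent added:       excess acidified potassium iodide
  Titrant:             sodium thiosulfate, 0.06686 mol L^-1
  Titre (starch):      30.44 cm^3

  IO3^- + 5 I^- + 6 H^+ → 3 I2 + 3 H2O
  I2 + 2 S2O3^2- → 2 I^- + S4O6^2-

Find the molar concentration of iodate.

n(S2O3^2-) = 0.03044 × 0.06686 = 2.035 × 10^-3 mol
n(I2) = n(S2O3^2-)/2 = 1.018 × 10^-3 mol
From the 1:3 ratio, n(IO3^-) in the aliquot = 1/3 × 1.018 × 10^-3 = 3.392 × 10^-4 mol
[IO3^-] = 3.392 × 10^-4 / 0.01944 = 0.01745 mol/L

0.01745 mol/L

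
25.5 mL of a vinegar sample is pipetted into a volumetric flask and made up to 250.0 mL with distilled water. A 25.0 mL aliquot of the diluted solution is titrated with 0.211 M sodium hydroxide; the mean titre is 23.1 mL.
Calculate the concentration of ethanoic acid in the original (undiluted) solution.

1.91 M

CH3COOH + NaOH → CH3COONa + H2O
n(NaOH) = 0.0231 × 0.211 = 4.87 × 10^-3 mol
n(CH3COOH) in the aliquot = 4.87 × 10^-3 mol (1:1 ratio)
[CH3COOH]_dilute = 4.87 × 10^-3 / 0.0250 = 0.195 mol/L
Dilution factor = 250.0 / 25.5 = 9.804
[CH3COOH]_stock = 0.195 × 9.804 = 1.91 mol/L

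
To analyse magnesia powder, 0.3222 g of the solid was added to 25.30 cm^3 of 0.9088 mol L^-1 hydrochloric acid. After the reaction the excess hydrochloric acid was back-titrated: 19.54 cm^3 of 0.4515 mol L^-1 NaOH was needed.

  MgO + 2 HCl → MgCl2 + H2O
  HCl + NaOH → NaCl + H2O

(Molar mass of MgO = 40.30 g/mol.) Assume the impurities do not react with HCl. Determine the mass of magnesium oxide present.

n(HCl) added = 0.02530 × 0.9088 = 0.02299 mol
n(NaOH) used in back-titration = 0.01954 × 0.4515 = 8.822 × 10^-3 mol
n(HCl) left over = 8.822 × 10^-3 mol (1:1 ratio)
n(HCl) consumed by analyte = 0.02299 − 8.822 × 10^-3 = 0.01417 mol
From the 1:2 ratio, n(MgO) = 1/2 × 0.01417 = 7.085 × 10^-3 mol
mass of MgO = 7.085 × 10^-3 × 40.30 = 0.2855 g

0.2855 g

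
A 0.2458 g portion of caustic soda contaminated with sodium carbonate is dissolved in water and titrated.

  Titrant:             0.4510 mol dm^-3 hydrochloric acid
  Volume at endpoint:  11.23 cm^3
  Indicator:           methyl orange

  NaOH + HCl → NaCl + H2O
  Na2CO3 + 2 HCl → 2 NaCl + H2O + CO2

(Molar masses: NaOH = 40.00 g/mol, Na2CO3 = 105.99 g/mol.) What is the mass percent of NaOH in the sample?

n(HCl) = 0.01123 × 0.4510 = 5.065 × 10^-3 mol
Let x = n(NaOH), y = n(Na2CO3).
Titrant: 1x + 2y = 5.065 × 10^-3;  mass: 40.00x + 105.99y = 0.2458
Solving, x = 1.740 × 10^-3 mol, y = 1.663 × 10^-3 mol
mass of NaOH = 1.740 × 10^-3 × 40.00 = 0.06958 g
% NaOH = 0.06958 / 0.2458 × 100 = 28.31 %

28.31 %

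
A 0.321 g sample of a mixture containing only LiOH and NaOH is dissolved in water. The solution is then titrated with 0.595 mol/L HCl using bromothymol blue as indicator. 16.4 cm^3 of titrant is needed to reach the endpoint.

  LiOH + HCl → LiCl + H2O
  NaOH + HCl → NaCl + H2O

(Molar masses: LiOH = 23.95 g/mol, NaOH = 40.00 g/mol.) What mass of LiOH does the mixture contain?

n(HCl) = 0.0164 × 0.595 = 9.76 × 10^-3 mol
Let x = n(LiOH), y = n(NaOH).
Titrant: 1x + 1y = 9.76 × 10^-3;  mass: 23.95x + 40.00y = 0.321
Solving, x = 4.32 × 10^-3 mol, y = 5.44 × 10^-3 mol
mass of LiOH = 4.32 × 10^-3 × 23.95 = 0.103 g

0.103 g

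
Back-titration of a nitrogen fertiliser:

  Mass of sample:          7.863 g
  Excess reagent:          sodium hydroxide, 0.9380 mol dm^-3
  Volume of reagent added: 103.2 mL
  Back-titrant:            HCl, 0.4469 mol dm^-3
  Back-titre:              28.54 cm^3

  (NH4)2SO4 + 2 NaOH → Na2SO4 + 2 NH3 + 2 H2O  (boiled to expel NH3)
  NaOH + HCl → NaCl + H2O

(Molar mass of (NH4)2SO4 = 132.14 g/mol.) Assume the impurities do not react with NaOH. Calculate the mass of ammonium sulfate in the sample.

n(NaOH) added = 0.1032 × 0.9380 = 0.09680 mol
n(HCl) used in back-titration = 0.02854 × 0.4469 = 0.01275 mol
n(NaOH) left over = 0.01275 mol (1:1 ratio)
n(NaOH) consumed by analyte = 0.09680 − 0.01275 = 0.08405 mol
From the 1:2 ratio, n((NH4)2SO4) = 1/2 × 0.08405 = 0.04202 mol
mass of (NH4)2SO4 = 0.04202 × 132.14 = 5.553 g

5.553 g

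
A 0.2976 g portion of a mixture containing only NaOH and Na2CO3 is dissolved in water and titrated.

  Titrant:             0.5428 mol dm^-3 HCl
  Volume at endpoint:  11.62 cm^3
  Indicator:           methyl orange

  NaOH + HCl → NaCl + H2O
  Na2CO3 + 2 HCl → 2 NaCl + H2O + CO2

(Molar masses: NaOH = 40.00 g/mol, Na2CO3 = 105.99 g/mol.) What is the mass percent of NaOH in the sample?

n(HCl) = 0.01162 × 0.5428 = 6.307 × 10^-3 mol
Let x = n(NaOH), y = n(Na2CO3).
Titrant: 1x + 2y = 6.307 × 10^-3;  mass: 40.00x + 105.99y = 0.2976
Solving, x = 2.821 × 10^-3 mol, y = 1.743 × 10^-3 mol
mass of NaOH = 2.821 × 10^-3 × 40.00 = 0.1128 g
% NaOH = 0.1128 / 0.2976 × 100 = 37.91 %

37.91 %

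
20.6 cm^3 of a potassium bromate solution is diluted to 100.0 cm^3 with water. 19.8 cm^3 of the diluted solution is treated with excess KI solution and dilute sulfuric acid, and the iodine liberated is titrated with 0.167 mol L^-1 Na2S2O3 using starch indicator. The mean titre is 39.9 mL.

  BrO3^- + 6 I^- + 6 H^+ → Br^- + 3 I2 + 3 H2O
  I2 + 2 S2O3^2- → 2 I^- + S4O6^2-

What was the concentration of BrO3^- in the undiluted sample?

n(S2O3^2-) = 0.0399 × 0.167 = 6.66 × 10^-3 mol
n(I2) = n(S2O3^2-)/2 = 3.33 × 10^-3 mol
From the 1:3 ratio, n(BrO3^-) in the aliquot = 1/3 × 3.33 × 10^-3 = 1.11 × 10^-3 mol
[BrO3^-]_dilute = 1.11 × 10^-3 / 0.0198 = 0.0561 mol/L
[BrO3^-]_original = 0.0561 × 100.0/20.6 = 0.272 mol/L

0.272 mol/L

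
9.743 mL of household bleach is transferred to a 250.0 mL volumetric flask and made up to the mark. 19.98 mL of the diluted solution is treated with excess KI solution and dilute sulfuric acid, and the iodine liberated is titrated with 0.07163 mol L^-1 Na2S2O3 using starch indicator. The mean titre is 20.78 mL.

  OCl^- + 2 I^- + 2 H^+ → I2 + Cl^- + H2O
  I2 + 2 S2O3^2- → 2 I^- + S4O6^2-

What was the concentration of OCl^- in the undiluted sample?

n(S2O3^2-) = 0.02078 × 0.07163 = 1.488 × 10^-3 mol
n(I2) = n(S2O3^2-)/2 = 7.442 × 10^-4 mol
n(OCl^-) in the aliquot = 7.442 × 10^-4 mol (1:1 ratio)
[OCl^-]_dilute = 7.442 × 10^-4 / 0.01998 = 0.03725 mol/L
[OCl^-]_original = 0.03725 × 250.0/9.743 = 0.9558 mol/L

0.9558 mol/L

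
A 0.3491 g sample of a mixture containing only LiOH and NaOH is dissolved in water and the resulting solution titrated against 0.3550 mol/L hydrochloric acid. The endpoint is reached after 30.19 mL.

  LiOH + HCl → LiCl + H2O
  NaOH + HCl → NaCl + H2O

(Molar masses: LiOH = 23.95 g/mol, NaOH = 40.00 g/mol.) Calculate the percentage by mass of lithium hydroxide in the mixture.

n(HCl) = 0.03019 × 0.3550 = 0.01072 mol
Let x = n(LiOH), y = n(NaOH).
Titrant: 1x + 1y = 0.01072;  mass: 23.95x + 40.00y = 0.3491
Solving, x = 4.959 × 10^-3 mol, y = 5.758 × 10^-3 mol
mass of LiOH = 4.959 × 10^-3 × 23.95 = 0.1188 g
% LiOH = 0.1188 / 0.3491 × 100 = 34.02 %

34.02 %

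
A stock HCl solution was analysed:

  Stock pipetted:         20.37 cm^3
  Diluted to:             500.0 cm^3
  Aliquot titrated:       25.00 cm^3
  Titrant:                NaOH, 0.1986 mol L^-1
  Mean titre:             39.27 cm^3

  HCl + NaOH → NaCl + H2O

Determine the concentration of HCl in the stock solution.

n(NaOH) = 0.03927 × 0.1986 = 7.799 × 10^-3 mol
n(HCl) in the aliquot = 7.799 × 10^-3 mol (1:1 ratio)
[HCl]_dilute = 7.799 × 10^-3 / 0.02500 = 0.3120 mol/L
Dilution factor = 500.0 / 20.37 = 24.55
[HCl]_stock = 0.3120 × 24.55 = 7.657 mol/L

7.657 mol/L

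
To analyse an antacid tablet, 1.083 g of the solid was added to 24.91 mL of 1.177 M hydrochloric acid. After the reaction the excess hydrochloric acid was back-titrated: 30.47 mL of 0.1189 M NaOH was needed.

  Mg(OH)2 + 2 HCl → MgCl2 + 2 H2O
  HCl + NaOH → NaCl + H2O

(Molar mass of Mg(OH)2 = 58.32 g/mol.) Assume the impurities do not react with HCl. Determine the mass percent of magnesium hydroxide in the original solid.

n(HCl) added = 0.02491 × 1.177 = 0.02932 mol
n(NaOH) used in back-titration = 0.03047 × 0.1189 = 3.623 × 10^-3 mol
n(HCl) left over = 3.623 × 10^-3 mol (1:1 ratio)
n(HCl) consumed by analyte = 0.02932 − 3.623 × 10^-3 = 0.02570 mol
From the 1:2 ratio, n(Mg(OH)2) = 1/2 × 0.02570 = 0.01285 mol
mass of Mg(OH)2 = 0.01285 × 58.32 = 0.7493 g
% Mg(OH)2 = 0.7493 / 1.083 × 100 = 69.19 %

69.19 %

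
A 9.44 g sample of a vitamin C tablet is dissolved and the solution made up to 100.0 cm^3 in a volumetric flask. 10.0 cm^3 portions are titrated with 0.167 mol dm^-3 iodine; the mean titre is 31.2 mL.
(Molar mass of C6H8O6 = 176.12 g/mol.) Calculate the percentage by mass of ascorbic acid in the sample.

C6H8O6 + I2 → C6H6O6 + 2 HI
n(I2) per titration = 0.0312 × 0.167 = 5.21 × 10^-3 mol
n(C6H8O6) in each aliquot = 5.21 × 10^-3 mol (1:1 ratio)
n(C6H8O6) in the whole flask = 5.21 × 10^-3 × 100.0/10.0 = 0.0521 mol
mass of C6H8O6 = 0.0521 × 176.12 = 9.18 g
% C6H8O6 = 9.18 / 9.44 × 100 = 97.2 %

97.2 %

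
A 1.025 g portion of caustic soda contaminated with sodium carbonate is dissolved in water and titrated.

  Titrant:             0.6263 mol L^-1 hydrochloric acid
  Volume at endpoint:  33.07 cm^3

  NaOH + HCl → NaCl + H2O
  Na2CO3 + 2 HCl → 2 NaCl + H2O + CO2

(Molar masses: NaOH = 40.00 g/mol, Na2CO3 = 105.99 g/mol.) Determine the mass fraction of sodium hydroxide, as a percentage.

21.81 %

n(HCl) = 0.03307 × 0.6263 = 0.02071 mol
Let x = n(NaOH), y = n(Na2CO3).
Titrant: 1x + 2y = 0.02071;  mass: 40.00x + 105.99y = 1.025
Solving, x = 5.588 × 10^-3 mol, y = 7.562 × 10^-3 mol
mass of NaOH = 5.588 × 10^-3 × 40.00 = 0.2235 g
% NaOH = 0.2235 / 1.025 × 100 = 21.81 %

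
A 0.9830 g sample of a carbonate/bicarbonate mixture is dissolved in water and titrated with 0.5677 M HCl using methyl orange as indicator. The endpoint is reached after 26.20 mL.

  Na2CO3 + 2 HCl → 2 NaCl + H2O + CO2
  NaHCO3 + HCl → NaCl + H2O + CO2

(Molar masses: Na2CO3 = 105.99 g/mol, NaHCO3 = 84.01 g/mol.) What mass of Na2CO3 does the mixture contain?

n(HCl) = 0.02620 × 0.5677 = 0.01487 mol
Let x = n(Na2CO3), y = n(NaHCO3).
Titrant: 2x + 1y = 0.01487;  mass: 105.99x + 84.01y = 0.9830
Solving, x = 4.297 × 10^-3 mol, y = 6.280 × 10^-3 mol
mass of Na2CO3 = 4.297 × 10^-3 × 105.99 = 0.4554 g

0.4554 g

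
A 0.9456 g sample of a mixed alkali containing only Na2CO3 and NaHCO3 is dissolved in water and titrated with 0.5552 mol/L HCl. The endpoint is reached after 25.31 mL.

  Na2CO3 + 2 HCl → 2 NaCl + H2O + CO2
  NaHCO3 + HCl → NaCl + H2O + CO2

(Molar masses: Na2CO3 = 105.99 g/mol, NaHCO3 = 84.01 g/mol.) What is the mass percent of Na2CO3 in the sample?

42.45 %

n(HCl) = 0.02531 × 0.5552 = 0.01405 mol
Let x = n(Na2CO3), y = n(NaHCO3).
Titrant: 2x + 1y = 0.01405;  mass: 105.99x + 84.01y = 0.9456
Solving, x = 3.787 × 10^-3 mol, y = 6.478 × 10^-3 mol
mass of Na2CO3 = 3.787 × 10^-3 × 105.99 = 0.4014 g
% Na2CO3 = 0.4014 / 0.9456 × 100 = 42.45 %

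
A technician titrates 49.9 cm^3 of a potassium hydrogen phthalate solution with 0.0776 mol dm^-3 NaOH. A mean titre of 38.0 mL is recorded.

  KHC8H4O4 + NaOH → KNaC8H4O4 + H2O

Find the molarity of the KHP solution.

0.0591 mol/L

n(NaOH) = 0.0380 L × 0.0776 mol/L = 2.95 × 10^-3 mol
n(KHC8H4O4) = 2.95 × 10^-3 mol (1:1 mole ratio)
[KHC8H4O4] = 2.95 × 10^-3 mol / 0.0499 L = 0.0591 mol/L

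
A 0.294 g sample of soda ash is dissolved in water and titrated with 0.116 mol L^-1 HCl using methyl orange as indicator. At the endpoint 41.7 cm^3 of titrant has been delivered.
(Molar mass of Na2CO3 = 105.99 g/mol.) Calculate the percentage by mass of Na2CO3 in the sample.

87.2 %

Na2CO3 + 2 HCl → 2 NaCl + H2O + CO2
n(HCl) = 0.0417 L × 0.116 mol/L = 4.84 × 10^-3 mol
From the 1:2 ratio, n(Na2CO3) = 1/2 × 4.84 × 10^-3 = 2.42 × 10^-3 mol
mass of Na2CO3 = 2.42 × 10^-3 × 105.99 g/mol = 0.256 g
% Na2CO3 = 0.256 / 0.294 × 100 = 87.2 %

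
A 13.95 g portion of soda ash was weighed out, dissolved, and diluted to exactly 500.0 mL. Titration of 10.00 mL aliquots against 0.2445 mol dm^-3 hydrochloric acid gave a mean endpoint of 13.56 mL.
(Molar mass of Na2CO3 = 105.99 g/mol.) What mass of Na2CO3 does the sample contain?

8.785 g

Na2CO3 + 2 HCl → 2 NaCl + H2O + CO2
n(HCl) per titration = 0.01356 × 0.2445 = 3.315 × 10^-3 mol
From the 1:2 ratio, n(Na2CO3) in each aliquot = 1/2 × 3.315 × 10^-3 = 1.658 × 10^-3 mol
n(Na2CO3) in the whole flask = 1.658 × 10^-3 × 500.0/10.00 = 0.08289 mol
mass of Na2CO3 = 0.08289 × 105.99 = 8.785 g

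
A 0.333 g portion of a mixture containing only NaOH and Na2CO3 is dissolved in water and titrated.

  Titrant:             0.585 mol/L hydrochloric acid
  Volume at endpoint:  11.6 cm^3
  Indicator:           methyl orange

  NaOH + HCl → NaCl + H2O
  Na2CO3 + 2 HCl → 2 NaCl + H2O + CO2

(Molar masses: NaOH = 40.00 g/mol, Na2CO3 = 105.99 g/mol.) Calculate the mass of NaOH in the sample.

0.0820 g

n(HCl) = 0.0116 × 0.585 = 6.79 × 10^-3 mol
Let x = n(NaOH), y = n(Na2CO3).
Titrant: 1x + 2y = 6.79 × 10^-3;  mass: 40.00x + 105.99y = 0.333
Solving, x = 2.05 × 10^-3 mol, y = 2.37 × 10^-3 mol
mass of NaOH = 2.05 × 10^-3 × 40.00 = 0.0820 g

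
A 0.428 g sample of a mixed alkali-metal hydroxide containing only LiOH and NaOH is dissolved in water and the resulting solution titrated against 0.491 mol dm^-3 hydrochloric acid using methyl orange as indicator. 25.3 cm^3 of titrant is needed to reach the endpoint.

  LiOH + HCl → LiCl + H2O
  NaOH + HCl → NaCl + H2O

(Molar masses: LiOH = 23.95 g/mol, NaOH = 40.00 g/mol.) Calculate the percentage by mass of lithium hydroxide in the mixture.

24.0 %

n(HCl) = 0.0253 × 0.491 = 0.0124 mol
Let x = n(LiOH), y = n(NaOH).
Titrant: 1x + 1y = 0.0124;  mass: 23.95x + 40.00y = 0.428
Solving, x = 4.29 × 10^-3 mol, y = 8.13 × 10^-3 mol
mass of LiOH = 4.29 × 10^-3 × 23.95 = 0.103 g
% LiOH = 0.103 / 0.428 × 100 = 24.0 %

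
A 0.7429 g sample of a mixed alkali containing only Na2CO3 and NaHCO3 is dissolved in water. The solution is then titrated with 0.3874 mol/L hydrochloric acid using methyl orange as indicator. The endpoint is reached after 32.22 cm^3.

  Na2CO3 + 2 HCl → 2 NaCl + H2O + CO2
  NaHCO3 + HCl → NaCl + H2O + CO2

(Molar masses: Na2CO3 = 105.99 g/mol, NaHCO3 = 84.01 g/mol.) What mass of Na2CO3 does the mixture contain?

n(HCl) = 0.03222 × 0.3874 = 0.01248 mol
Let x = n(Na2CO3), y = n(NaHCO3).
Titrant: 2x + 1y = 0.01248;  mass: 105.99x + 84.01y = 0.7429
Solving, x = 4.929 × 10^-3 mol, y = 2.625 × 10^-3 mol
mass of Na2CO3 = 4.929 × 10^-3 × 105.99 = 0.5224 g

0.5224 g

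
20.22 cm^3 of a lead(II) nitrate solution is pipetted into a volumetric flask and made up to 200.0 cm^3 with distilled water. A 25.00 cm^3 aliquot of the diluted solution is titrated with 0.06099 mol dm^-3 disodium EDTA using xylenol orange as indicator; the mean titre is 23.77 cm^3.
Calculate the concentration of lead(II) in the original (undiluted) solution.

0.5736 mol/L

Pb^2+ + EDTA^4- → [Pb(EDTA)]^2-
n(EDTA) = 0.02377 × 0.06099 = 1.450 × 10^-3 mol
n(Pb2+) in the aliquot = 1.450 × 10^-3 mol (1:1 ratio)
[Pb2+]_dilute = 1.450 × 10^-3 / 0.02500 = 0.05799 mol/L
Dilution factor = 200.0 / 20.22 = 9.891
[Pb2+]_stock = 0.05799 × 9.891 = 0.5736 mol/L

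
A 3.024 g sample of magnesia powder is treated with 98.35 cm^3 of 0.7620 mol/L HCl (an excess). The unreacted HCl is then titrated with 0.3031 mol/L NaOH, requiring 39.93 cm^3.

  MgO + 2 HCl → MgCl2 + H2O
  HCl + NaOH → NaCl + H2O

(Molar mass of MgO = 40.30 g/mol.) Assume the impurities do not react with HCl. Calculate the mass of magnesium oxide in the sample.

n(HCl) added = 0.09835 × 0.7620 = 0.07494 mol
n(NaOH) used in back-titration = 0.03993 × 0.3031 = 0.01210 mol
n(HCl) left over = 0.01210 mol (1:1 ratio)
n(HCl) consumed by analyte = 0.07494 − 0.01210 = 0.06284 mol
From the 1:2 ratio, n(MgO) = 1/2 × 0.06284 = 0.03142 mol
mass of MgO = 0.03142 × 40.30 = 1.266 g

1.266 g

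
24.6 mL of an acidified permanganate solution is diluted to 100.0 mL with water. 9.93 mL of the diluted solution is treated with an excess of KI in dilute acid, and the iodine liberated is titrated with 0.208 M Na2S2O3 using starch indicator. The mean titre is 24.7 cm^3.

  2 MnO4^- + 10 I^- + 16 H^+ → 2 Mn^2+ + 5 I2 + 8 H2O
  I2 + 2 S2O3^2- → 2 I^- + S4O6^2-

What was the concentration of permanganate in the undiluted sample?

0.421 M

n(S2O3^2-) = 0.0247 × 0.208 = 5.14 × 10^-3 mol
n(I2) = n(S2O3^2-)/2 = 2.57 × 10^-3 mol
From the 2:5 ratio, n(MnO4^-) in the aliquot = 2/5 × 2.57 × 10^-3 = 1.03 × 10^-3 mol
[MnO4^-]_dilute = 1.03 × 10^-3 / 0.00993 = 0.103 mol/L
[MnO4^-]_original = 0.103 × 100.0/24.6 = 0.421 mol/L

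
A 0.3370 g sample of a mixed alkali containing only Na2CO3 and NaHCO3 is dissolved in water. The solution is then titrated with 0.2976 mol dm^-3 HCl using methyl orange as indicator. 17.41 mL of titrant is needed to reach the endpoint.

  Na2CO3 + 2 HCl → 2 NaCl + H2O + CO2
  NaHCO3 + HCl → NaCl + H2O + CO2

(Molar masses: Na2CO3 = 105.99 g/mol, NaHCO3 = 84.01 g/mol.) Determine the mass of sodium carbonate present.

0.1679 g

n(HCl) = 0.01741 × 0.2976 = 5.181 × 10^-3 mol
Let x = n(Na2CO3), y = n(NaHCO3).
Titrant: 2x + 1y = 5.181 × 10^-3;  mass: 105.99x + 84.01y = 0.3370
Solving, x = 1.584 × 10^-3 mol, y = 2.013 × 10^-3 mol
mass of Na2CO3 = 1.584 × 10^-3 × 105.99 = 0.1679 g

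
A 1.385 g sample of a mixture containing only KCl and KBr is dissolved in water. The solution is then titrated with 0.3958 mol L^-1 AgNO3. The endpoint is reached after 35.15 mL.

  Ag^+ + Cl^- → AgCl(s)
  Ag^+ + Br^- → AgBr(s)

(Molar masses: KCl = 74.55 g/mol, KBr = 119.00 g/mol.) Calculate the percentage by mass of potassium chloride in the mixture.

n(AgNO3) = 0.03515 × 0.3958 = 0.01391 mol
Let x = n(KCl), y = n(KBr).
Titrant: 1x + 1y = 0.01391;  mass: 74.55x + 119.00y = 1.385
Solving, x = 6.087 × 10^-3 mol, y = 7.825 × 10^-3 mol
mass of KCl = 6.087 × 10^-3 × 74.55 = 0.4538 g
% KCl = 0.4538 / 1.385 × 100 = 32.76 %

32.76 %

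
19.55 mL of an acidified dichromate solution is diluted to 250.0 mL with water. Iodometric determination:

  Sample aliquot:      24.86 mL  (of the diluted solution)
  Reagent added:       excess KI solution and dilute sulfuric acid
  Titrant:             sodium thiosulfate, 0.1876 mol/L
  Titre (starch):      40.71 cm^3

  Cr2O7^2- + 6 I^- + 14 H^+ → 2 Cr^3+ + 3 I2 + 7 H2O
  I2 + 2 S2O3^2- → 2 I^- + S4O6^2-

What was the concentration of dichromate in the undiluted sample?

0.6547 mol/L

n(S2O3^2-) = 0.04071 × 0.1876 = 7.637 × 10^-3 mol
n(I2) = n(S2O3^2-)/2 = 3.819 × 10^-3 mol
From the 1:3 ratio, n(Cr2O7^2-) in the aliquot = 1/3 × 3.819 × 10^-3 = 1.273 × 10^-3 mol
[Cr2O7^2-]_dilute = 1.273 × 10^-3 / 0.02486 = 0.05120 mol/L
[Cr2O7^2-]_original = 0.05120 × 250.0/19.55 = 0.6547 mol/L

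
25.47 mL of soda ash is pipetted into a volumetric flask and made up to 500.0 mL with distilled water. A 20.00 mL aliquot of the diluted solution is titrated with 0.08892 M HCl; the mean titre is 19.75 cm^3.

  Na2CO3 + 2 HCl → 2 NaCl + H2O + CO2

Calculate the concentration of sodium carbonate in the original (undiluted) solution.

n(HCl) = 0.01975 × 0.08892 = 1.756 × 10^-3 mol
From the 1:2 ratio, n(Na2CO3) in the aliquot = 1/2 × 1.756 × 10^-3 = 8.781 × 10^-4 mol
[Na2CO3]_dilute = 8.781 × 10^-4 / 0.02000 = 0.04390 mol/L
Dilution factor = 500.0 / 25.47 = 19.63
[Na2CO3]_stock = 0.04390 × 19.63 = 0.8619 mol/L

0.8619 M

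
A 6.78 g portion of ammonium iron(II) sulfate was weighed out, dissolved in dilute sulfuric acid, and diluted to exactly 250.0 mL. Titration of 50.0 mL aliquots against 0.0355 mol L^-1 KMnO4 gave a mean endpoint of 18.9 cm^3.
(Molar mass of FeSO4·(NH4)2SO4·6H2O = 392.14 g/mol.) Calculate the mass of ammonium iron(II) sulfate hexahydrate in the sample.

MnO4^- + 5 Fe^2+ + 8 H^+ → Mn^2+ + 5 Fe^3+ + 4 H2O
n(KMnO4) per titration = 0.0189 × 0.0355 = 6.71 × 10^-4 mol
From the 5:1 ratio, n(FeSO4·(NH4)2SO4·6H2O) in each aliquot = 5/1 × 6.71 × 10^-4 = 3.35 × 10^-3 mol
n(FeSO4·(NH4)2SO4·6H2O) in the whole flask = 3.35 × 10^-3 × 250.0/50.0 = 0.0168 mol
mass of FeSO4·(NH4)2SO4·6H2O = 0.0168 × 392.14 = 6.58 g

6.58 g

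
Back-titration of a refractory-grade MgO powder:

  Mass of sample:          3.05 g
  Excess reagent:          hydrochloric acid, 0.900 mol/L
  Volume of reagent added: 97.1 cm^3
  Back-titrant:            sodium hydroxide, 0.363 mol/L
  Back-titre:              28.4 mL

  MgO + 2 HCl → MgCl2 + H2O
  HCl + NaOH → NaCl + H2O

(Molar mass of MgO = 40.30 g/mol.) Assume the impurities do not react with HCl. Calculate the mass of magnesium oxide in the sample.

n(HCl) added = 0.0971 × 0.900 = 0.0874 mol
n(NaOH) used in back-titration = 0.0284 × 0.363 = 0.0103 mol
n(HCl) left over = 0.0103 mol (1:1 ratio)
n(HCl) consumed by analyte = 0.0874 − 0.0103 = 0.0771 mol
From the 1:2 ratio, n(MgO) = 1/2 × 0.0771 = 0.0385 mol
mass of MgO = 0.0385 × 40.30 = 1.55 g

1.55 g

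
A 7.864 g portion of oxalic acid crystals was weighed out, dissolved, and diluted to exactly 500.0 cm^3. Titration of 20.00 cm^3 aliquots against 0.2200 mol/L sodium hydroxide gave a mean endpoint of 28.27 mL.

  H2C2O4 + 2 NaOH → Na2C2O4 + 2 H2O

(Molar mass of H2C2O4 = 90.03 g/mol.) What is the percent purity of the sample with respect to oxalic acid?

89.00 %

n(NaOH) per titration = 0.02827 × 0.2200 = 6.219 × 10^-3 mol
From the 1:2 ratio, n(H2C2O4) in each aliquot = 1/2 × 6.219 × 10^-3 = 3.110 × 10^-3 mol
n(H2C2O4) in the whole flask = 3.110 × 10^-3 × 500.0/20.00 = 0.07774 mol
mass of H2C2O4 = 0.07774 × 90.03 = 6.999 g
% H2C2O4 = 6.999 / 7.864 × 100 = 89.00 %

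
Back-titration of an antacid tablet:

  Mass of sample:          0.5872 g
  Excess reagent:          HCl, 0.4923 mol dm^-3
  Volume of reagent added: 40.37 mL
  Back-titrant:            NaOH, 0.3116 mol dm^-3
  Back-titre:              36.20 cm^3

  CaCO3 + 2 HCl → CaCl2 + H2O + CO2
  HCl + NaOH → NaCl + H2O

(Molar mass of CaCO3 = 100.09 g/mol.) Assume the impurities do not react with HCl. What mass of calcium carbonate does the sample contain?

n(HCl) added = 0.04037 × 0.4923 = 0.01987 mol
n(NaOH) used in back-titration = 0.03620 × 0.3116 = 0.01128 mol
n(HCl) left over = 0.01128 mol (1:1 ratio)
n(HCl) consumed by analyte = 0.01987 − 0.01128 = 8.594 × 10^-3 mol
From the 1:2 ratio, n(CaCO3) = 1/2 × 8.594 × 10^-3 = 4.297 × 10^-3 mol
mass of CaCO3 = 4.297 × 10^-3 × 100.09 = 0.4301 g

0.4301 g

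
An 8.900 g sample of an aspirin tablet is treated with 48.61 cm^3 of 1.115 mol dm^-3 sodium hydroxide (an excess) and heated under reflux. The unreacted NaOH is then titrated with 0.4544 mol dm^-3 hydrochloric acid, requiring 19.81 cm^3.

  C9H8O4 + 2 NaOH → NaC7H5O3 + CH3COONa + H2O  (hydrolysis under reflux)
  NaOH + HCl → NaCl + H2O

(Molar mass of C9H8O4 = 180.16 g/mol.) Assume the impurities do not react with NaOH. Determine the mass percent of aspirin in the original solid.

n(NaOH) added = 0.04861 × 1.115 = 0.05420 mol
n(HCl) used in back-titration = 0.01981 × 0.4544 = 9.002 × 10^-3 mol
n(NaOH) left over = 9.002 × 10^-3 mol (1:1 ratio)
n(NaOH) consumed by analyte = 0.05420 − 9.002 × 10^-3 = 0.04520 mol
From the 1:2 ratio, n(C9H8O4) = 1/2 × 0.04520 = 0.02260 mol
mass of C9H8O4 = 0.02260 × 180.16 = 4.071 g
% C9H8O4 = 4.071 / 8.900 × 100 = 45.75 %

45.75 %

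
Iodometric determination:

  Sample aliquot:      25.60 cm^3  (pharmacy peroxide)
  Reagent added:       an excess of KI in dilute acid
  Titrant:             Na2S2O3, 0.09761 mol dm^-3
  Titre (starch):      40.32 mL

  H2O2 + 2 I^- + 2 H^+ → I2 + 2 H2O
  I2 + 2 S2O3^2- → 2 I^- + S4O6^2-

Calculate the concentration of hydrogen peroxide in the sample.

0.07687 mol/L

n(S2O3^2-) = 0.04032 × 0.09761 = 3.936 × 10^-3 mol
n(I2) = n(S2O3^2-)/2 = 1.968 × 10^-3 mol
n(H2O2) in the aliquot = 1.968 × 10^-3 mol (1:1 ratio)
[H2O2] = 1.968 × 10^-3 / 0.02560 = 0.07687 mol/L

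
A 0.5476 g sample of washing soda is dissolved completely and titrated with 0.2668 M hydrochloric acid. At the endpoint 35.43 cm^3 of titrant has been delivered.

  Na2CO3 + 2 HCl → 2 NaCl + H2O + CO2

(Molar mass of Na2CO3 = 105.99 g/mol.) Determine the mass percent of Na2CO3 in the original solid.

91.48 %

n(HCl) = 0.03543 L × 0.2668 mol/L = 9.453 × 10^-3 mol
From the 1:2 ratio, n(Na2CO3) = 1/2 × 9.453 × 10^-3 = 4.726 × 10^-3 mol
mass of Na2CO3 = 4.726 × 10^-3 × 105.99 g/mol = 0.5009 g
% Na2CO3 = 0.5009 / 0.5476 × 100 = 91.48 %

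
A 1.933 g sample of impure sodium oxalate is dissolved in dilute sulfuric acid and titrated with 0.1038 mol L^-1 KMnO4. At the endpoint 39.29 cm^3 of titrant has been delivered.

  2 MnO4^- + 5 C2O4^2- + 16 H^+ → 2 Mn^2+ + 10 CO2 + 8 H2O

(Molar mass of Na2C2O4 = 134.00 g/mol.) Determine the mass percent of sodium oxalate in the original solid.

n(KMnO4) = 0.03929 L × 0.1038 mol/L = 4.078 × 10^-3 mol
From the 5:2 ratio, n(Na2C2O4) = 5/2 × 4.078 × 10^-3 = 0.01020 mol
mass of Na2C2O4 = 0.01020 × 134.00 g/mol = 1.366 g
% Na2C2O4 = 1.366 / 1.933 × 100 = 70.68 %

70.68 %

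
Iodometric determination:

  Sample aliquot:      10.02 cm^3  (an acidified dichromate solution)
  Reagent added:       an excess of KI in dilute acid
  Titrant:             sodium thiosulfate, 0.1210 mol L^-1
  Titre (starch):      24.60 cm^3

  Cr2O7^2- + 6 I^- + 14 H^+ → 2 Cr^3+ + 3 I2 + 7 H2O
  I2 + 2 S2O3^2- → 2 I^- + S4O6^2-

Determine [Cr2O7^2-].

0.04951 mol/L

n(S2O3^2-) = 0.02460 × 0.1210 = 2.977 × 10^-3 mol
n(I2) = n(S2O3^2-)/2 = 1.488 × 10^-3 mol
From the 1:3 ratio, n(Cr2O7^2-) in the aliquot = 1/3 × 1.488 × 10^-3 = 4.961 × 10^-4 mol
[Cr2O7^2-] = 4.961 × 10^-4 / 0.01002 = 0.04951 mol/L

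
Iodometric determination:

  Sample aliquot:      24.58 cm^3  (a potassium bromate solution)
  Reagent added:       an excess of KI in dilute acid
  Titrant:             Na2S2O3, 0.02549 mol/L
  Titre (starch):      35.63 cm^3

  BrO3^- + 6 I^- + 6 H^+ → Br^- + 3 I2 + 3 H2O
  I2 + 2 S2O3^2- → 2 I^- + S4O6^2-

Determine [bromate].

0.006158 mol/L

n(S2O3^2-) = 0.03563 × 0.02549 = 9.082 × 10^-4 mol
n(I2) = n(S2O3^2-)/2 = 4.541 × 10^-4 mol
From the 1:3 ratio, n(BrO3^-) in the aliquot = 1/3 × 4.541 × 10^-4 = 1.514 × 10^-4 mol
[BrO3^-] = 1.514 × 10^-4 / 0.02458 = 0.006158 mol/L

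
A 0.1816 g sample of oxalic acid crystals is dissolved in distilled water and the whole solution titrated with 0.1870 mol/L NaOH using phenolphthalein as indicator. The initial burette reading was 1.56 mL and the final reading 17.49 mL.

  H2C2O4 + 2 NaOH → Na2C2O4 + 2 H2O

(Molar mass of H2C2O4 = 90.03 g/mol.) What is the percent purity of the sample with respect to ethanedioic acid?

73.84 %

n(NaOH) = 0.01593 L × 0.1870 mol/L = 2.979 × 10^-3 mol
From the 1:2 ratio, n(H2C2O4) = 1/2 × 2.979 × 10^-3 = 1.489 × 10^-3 mol
mass of H2C2O4 = 1.489 × 10^-3 × 90.03 g/mol = 0.1341 g
% H2C2O4 = 0.1341 / 0.1816 × 100 = 73.84 %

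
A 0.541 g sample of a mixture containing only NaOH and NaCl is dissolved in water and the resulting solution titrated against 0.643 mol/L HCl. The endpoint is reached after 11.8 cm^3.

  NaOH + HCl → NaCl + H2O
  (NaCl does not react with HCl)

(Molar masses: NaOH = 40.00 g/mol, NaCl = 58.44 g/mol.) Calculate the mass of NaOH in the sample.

n(HCl) = 0.0118 × 0.643 = 7.59 × 10^-3 mol
Let x = n(NaOH), y = n(NaCl).
Titrant: 1x = 7.59 × 10^-3;  mass: 40.00x + 58.44y = 0.541
Solving, x = 7.59 × 10^-3 mol, y = 4.06 × 10^-3 mol
mass of NaOH = 7.59 × 10^-3 × 40.00 = 0.303 g

0.303 g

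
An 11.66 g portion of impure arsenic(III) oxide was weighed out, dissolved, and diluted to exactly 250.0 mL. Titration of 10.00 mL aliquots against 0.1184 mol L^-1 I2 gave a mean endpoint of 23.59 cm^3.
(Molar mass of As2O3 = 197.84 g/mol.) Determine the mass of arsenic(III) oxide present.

As2O3 + 2 I2 + 2 H2O → As2O5 + 4 HI
n(I2) per titration = 0.02359 × 0.1184 = 2.793 × 10^-3 mol
From the 1:2 ratio, n(As2O3) in each aliquot = 1/2 × 2.793 × 10^-3 = 1.397 × 10^-3 mol
n(As2O3) in the whole flask = 1.397 × 10^-3 × 250.0/10.00 = 0.03491 mol
mass of As2O3 = 0.03491 × 197.84 = 6.907 g

6.907 g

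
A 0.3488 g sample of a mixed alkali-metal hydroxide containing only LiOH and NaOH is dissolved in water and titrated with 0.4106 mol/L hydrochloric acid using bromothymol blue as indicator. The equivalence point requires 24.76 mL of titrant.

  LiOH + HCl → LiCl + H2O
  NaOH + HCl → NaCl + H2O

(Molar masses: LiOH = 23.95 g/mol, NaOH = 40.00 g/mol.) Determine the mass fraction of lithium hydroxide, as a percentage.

24.75 %

n(HCl) = 0.02476 × 0.4106 = 0.01017 mol
Let x = n(LiOH), y = n(NaOH).
Titrant: 1x + 1y = 0.01017;  mass: 23.95x + 40.00y = 0.3488
Solving, x = 3.605 × 10^-3 mol, y = 6.562 × 10^-3 mol
mass of LiOH = 3.605 × 10^-3 × 23.95 = 0.08634 g
% LiOH = 0.08634 / 0.3488 × 100 = 24.75 %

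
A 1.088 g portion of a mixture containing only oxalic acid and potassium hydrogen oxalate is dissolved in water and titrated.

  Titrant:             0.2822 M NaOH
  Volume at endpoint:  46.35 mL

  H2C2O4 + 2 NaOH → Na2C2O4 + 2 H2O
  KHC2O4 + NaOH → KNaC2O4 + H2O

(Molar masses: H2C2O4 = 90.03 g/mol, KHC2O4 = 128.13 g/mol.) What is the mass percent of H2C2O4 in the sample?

29.27 %

n(NaOH) = 0.04635 × 0.2822 = 0.01308 mol
Let x = n(H2C2O4), y = n(KHC2O4).
Titrant: 2x + 1y = 0.01308;  mass: 90.03x + 128.13y = 1.088
Solving, x = 3.537 × 10^-3 mol, y = 6.006 × 10^-3 mol
mass of H2C2O4 = 3.537 × 10^-3 × 90.03 = 0.3184 g
% H2C2O4 = 0.3184 / 1.088 × 100 = 29.27 %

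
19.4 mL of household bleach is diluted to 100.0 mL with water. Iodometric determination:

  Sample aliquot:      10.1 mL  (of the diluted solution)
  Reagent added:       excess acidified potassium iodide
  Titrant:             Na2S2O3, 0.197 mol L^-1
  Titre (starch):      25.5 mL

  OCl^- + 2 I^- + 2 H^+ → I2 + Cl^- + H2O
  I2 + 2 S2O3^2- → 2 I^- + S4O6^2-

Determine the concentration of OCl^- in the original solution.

1.28 mol/L

n(S2O3^2-) = 0.0255 × 0.197 = 5.02 × 10^-3 mol
n(I2) = n(S2O3^2-)/2 = 2.51 × 10^-3 mol
n(OCl^-) in the aliquot = 2.51 × 10^-3 mol (1:1 ratio)
[OCl^-]_dilute = 2.51 × 10^-3 / 0.0101 = 0.249 mol/L
[OCl^-]_original = 0.249 × 100.0/19.4 = 1.28 mol/L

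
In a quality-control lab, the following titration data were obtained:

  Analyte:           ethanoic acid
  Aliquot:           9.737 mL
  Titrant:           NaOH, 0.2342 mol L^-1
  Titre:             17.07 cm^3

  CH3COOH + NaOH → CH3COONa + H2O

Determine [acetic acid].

n(NaOH) = 0.01707 L × 0.2342 mol/L = 3.998 × 10^-3 mol
n(CH3COOH) = 3.998 × 10^-3 mol (1:1 mole ratio)
[CH3COOH] = 3.998 × 10^-3 mol / 0.009737 L = 0.4106 mol/L

0.4106 mol/L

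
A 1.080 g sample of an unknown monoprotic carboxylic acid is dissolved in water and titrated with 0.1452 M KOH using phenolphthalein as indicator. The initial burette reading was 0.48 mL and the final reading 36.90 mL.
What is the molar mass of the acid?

204.2 g/mol

n(KOH) = 0.03642 L × 0.1452 mol/L = 5.288 × 10^-3 mol
n(HA) = 5.288 × 10^-3 mol (1:1 ratio)
M = m / n = 1.080 g / 5.288 × 10^-3 mol = 204.2 g/mol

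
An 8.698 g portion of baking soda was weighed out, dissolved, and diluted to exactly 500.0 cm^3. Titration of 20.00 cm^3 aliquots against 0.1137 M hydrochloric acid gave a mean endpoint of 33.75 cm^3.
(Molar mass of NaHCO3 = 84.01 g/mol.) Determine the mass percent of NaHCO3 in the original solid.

92.66 %

NaHCO3 + HCl → NaCl + H2O + CO2
n(HCl) per titration = 0.03375 × 0.1137 = 3.837 × 10^-3 mol
n(NaHCO3) in each aliquot = 3.837 × 10^-3 mol (1:1 ratio)
n(NaHCO3) in the whole flask = 3.837 × 10^-3 × 500.0/20.00 = 0.09593 mol
mass of NaHCO3 = 0.09593 × 84.01 = 8.059 g
% NaHCO3 = 8.059 / 8.698 × 100 = 92.66 %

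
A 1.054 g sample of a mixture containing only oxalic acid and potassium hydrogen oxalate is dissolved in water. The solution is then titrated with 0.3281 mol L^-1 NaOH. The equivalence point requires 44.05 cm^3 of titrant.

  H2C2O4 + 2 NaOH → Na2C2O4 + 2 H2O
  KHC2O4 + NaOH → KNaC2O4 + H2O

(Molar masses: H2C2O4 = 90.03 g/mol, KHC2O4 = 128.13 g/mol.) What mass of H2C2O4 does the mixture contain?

n(NaOH) = 0.04405 × 0.3281 = 0.01445 mol
Let x = n(H2C2O4), y = n(KHC2O4).
Titrant: 2x + 1y = 0.01445;  mass: 90.03x + 128.13y = 1.054
Solving, x = 4.800 × 10^-3 mol, y = 4.854 × 10^-3 mol
mass of H2C2O4 = 4.800 × 10^-3 × 90.03 = 0.4321 g

0.4321 g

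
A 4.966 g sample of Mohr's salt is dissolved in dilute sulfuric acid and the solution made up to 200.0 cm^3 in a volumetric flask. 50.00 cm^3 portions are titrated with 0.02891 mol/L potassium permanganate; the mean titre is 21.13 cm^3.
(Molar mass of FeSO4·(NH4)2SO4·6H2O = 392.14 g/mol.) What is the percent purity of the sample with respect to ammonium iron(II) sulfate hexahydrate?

MnO4^- + 5 Fe^2+ + 8 H^+ → Mn^2+ + 5 Fe^3+ + 4 H2O
n(KMnO4) per titration = 0.02113 × 0.02891 = 6.109 × 10^-4 mol
From the 5:1 ratio, n(FeSO4·(NH4)2SO4·6H2O) in each aliquot = 5/1 × 6.109 × 10^-4 = 3.054 × 10^-3 mol
n(FeSO4·(NH4)2SO4·6H2O) in the whole flask = 3.054 × 10^-3 × 200.0/50.00 = 0.01222 mol
mass of FeSO4·(NH4)2SO4·6H2O = 0.01222 × 392.14 = 4.791 g
% FeSO4·(NH4)2SO4·6H2O = 4.791 / 4.966 × 100 = 96.47 %

96.47 %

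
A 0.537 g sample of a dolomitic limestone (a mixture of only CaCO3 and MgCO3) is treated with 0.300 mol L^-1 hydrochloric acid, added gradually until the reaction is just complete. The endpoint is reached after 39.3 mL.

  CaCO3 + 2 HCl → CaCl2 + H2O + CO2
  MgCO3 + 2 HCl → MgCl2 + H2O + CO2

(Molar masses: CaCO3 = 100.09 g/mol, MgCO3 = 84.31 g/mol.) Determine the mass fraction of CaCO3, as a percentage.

47.2 %

n(HCl) = 0.0393 × 0.300 = 0.0118 mol
Let x = n(CaCO3), y = n(MgCO3).
Titrant: 2x + 2y = 0.0118;  mass: 100.09x + 84.31y = 0.537
Solving, x = 2.53 × 10^-3 mol, y = 3.36 × 10^-3 mol
mass of CaCO3 = 2.53 × 10^-3 × 100.09 = 0.254 g
% CaCO3 = 0.254 / 0.537 × 100 = 47.2 %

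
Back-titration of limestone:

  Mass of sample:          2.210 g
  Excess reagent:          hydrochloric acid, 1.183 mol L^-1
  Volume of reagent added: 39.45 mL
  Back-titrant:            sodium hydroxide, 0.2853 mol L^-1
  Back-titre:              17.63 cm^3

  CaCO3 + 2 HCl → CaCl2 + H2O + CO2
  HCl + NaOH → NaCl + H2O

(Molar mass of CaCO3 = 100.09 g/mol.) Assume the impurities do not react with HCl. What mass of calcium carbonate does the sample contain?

n(HCl) added = 0.03945 × 1.183 = 0.04667 mol
n(NaOH) used in back-titration = 0.01763 × 0.2853 = 5.030 × 10^-3 mol
n(HCl) left over = 5.030 × 10^-3 mol (1:1 ratio)
n(HCl) consumed by analyte = 0.04667 − 5.030 × 10^-3 = 0.04164 mol
From the 1:2 ratio, n(CaCO3) = 1/2 × 0.04164 = 0.02082 mol
mass of CaCO3 = 0.02082 × 100.09 = 2.084 g

2.084 g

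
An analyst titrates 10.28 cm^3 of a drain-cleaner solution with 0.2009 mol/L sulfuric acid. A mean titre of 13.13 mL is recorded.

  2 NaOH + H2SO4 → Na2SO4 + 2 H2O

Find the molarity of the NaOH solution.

n(H2SO4) = 0.01313 L × 0.2009 mol/L = 2.638 × 10^-3 mol
From the 2:1 mole ratio, n(NaOH) = 2/1 × 2.638 × 10^-3 = 5.276 × 10^-3 mol
[NaOH] = 5.276 × 10^-3 mol / 0.01028 L = 0.5132 mol/L

0.5132 mol/L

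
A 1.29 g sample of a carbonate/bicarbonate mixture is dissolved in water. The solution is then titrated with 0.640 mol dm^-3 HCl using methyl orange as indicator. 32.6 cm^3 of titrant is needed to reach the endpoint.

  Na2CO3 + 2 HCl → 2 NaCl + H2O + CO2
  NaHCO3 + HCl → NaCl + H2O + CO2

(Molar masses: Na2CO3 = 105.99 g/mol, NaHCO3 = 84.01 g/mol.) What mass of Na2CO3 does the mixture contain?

0.791 g

n(HCl) = 0.0326 × 0.640 = 0.0209 mol
Let x = n(Na2CO3), y = n(NaHCO3).
Titrant: 2x + 1y = 0.0209;  mass: 105.99x + 84.01y = 1.29
Solving, x = 7.46 × 10^-3 mol, y = 5.94 × 10^-3 mol
mass of Na2CO3 = 7.46 × 10^-3 × 105.99 = 0.791 g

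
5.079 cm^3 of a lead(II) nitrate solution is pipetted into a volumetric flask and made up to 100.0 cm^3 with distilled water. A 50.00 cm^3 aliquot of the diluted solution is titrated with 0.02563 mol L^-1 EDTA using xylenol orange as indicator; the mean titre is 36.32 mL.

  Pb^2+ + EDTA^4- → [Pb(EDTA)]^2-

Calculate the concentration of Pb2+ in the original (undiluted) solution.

n(EDTA) = 0.03632 × 0.02563 = 9.309 × 10^-4 mol
n(Pb2+) in the aliquot = 9.309 × 10^-4 mol (1:1 ratio)
[Pb2+]_dilute = 9.309 × 10^-4 / 0.05000 = 0.01862 mol/L
Dilution factor = 100.0 / 5.079 = 19.69
[Pb2+]_stock = 0.01862 × 19.69 = 0.3666 mol/L

0.3666 mol/L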